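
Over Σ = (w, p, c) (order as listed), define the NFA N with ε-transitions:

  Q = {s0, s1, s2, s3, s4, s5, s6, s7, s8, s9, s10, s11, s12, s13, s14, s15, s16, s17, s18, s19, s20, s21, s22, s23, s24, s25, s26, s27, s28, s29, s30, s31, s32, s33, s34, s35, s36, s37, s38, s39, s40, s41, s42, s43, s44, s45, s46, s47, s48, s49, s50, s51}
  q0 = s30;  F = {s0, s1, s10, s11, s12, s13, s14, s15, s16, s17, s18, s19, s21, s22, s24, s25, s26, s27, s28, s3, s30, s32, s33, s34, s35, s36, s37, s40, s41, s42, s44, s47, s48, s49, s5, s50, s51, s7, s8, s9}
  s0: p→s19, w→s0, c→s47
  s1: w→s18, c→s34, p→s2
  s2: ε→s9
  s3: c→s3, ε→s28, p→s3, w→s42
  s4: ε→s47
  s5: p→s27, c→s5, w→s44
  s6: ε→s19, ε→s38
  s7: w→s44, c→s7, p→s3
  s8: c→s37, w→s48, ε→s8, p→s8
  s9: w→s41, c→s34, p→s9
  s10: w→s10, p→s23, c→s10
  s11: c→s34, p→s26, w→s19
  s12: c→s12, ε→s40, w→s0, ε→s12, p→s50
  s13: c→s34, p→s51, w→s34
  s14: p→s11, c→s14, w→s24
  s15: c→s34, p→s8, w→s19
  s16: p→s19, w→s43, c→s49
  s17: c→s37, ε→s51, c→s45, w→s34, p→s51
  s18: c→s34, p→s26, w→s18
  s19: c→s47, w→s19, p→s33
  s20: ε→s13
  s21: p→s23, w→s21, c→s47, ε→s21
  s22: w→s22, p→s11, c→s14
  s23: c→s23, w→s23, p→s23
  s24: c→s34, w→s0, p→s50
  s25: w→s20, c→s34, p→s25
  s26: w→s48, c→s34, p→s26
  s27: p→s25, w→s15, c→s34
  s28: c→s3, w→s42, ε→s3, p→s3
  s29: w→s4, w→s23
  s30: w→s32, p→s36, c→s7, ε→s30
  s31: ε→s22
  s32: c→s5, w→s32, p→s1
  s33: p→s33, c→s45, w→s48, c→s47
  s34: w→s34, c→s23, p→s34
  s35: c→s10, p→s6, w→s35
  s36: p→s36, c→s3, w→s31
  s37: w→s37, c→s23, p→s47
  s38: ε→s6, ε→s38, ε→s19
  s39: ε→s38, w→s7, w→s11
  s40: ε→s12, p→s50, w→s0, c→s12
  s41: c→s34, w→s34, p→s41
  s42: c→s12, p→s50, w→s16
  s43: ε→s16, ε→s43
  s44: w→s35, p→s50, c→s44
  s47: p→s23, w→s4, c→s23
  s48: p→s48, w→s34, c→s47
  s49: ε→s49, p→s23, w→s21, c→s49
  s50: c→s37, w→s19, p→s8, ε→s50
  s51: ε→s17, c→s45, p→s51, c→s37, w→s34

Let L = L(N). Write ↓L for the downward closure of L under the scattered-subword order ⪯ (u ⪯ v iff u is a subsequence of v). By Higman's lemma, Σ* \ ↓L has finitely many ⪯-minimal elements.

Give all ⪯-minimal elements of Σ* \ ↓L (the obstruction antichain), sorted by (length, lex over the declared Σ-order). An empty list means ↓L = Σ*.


|Q|=52, |F|=40, |δ|=154 (24 ε).
min D↑ (38 st, q0=0, F={20}): 0:w→1,p→2,c→3 1:w→1,p→4,c→5 2:w→6,p→2,c→7 3:w→8,p→7,c→3 4:w→9,p→10,c→11 5:w→8,p→12,c→5 6:w→6,p→13,c→14 7:w→15,p→7,c→7 8:w→16,p→17,c→8 9:w→9,p→18,c→11 10:w→19,p→10,c→11 11:w→11,p→11,c→20 12:w→21,p→22,c→11 13:w→23,p→18,c→11 14:w→24,p→13,c→14 15:w→25,p→17,c→26 16:w→16,p→23,c→27 17:w→23,p→28,c→29 18:w→30,p→18,c→11 19:w→11,p→19,c→11 20:w→20,p→20,c→20 21:w→23,p→28,c→11 22:w→31,p→22,c→11 23:w→23,p→32,c→33 24:w→34,p→17,c→11 25:w→25,p→23,c→35 26:w→34,p→17,c→26 27:w→27,p→20,c→27 28:w→30,p→28,c→29 29:w→29,p→33,c→20 30:w→11,p→30,c→33 31:w→11,p→36,c→11 32:w→30,p→32,c→33 33:w→33,p→20,c→20 34:w→34,p→23,c→33 35:w→37,p→20,c→35 36:w→11,p→36,c→29 37:w→37,p→20,c→33.
'wpcc': N↓-sim [49, 44, 27, 6, 1] end={s23} ∉↓L; 4/4 del acc.
'cwwcp': run [49, 39, 30, 18, 7, 1] end={s23} rej; 5/5 del acc.
'wppwwc': |S_i|=[49, 44, 27, 18, 12, 5, 1] end={s23} ∉↓L; 6/6 deletions ∈↓L.
'pwpwcp': N↓-sim [49, 42, 32, 16, 9, 4, 1] end={s23} rej; 6/6 single-dels accept.
'pwcwcc': N↓-sim [49, 42, 32, 20, 14, 6, 1] end={s23} rej; 6/6 del acc.
'cwpcpp': N↓-sim [49, 39, 30, 15, 5, 3, 1] end={s23} — reject; 6/6 del acc.
6 words, ⪯-incomp.

A = [wpcc, cwwcp, wppwwc, pwpwcp, pwcwcc, cwpcpp].


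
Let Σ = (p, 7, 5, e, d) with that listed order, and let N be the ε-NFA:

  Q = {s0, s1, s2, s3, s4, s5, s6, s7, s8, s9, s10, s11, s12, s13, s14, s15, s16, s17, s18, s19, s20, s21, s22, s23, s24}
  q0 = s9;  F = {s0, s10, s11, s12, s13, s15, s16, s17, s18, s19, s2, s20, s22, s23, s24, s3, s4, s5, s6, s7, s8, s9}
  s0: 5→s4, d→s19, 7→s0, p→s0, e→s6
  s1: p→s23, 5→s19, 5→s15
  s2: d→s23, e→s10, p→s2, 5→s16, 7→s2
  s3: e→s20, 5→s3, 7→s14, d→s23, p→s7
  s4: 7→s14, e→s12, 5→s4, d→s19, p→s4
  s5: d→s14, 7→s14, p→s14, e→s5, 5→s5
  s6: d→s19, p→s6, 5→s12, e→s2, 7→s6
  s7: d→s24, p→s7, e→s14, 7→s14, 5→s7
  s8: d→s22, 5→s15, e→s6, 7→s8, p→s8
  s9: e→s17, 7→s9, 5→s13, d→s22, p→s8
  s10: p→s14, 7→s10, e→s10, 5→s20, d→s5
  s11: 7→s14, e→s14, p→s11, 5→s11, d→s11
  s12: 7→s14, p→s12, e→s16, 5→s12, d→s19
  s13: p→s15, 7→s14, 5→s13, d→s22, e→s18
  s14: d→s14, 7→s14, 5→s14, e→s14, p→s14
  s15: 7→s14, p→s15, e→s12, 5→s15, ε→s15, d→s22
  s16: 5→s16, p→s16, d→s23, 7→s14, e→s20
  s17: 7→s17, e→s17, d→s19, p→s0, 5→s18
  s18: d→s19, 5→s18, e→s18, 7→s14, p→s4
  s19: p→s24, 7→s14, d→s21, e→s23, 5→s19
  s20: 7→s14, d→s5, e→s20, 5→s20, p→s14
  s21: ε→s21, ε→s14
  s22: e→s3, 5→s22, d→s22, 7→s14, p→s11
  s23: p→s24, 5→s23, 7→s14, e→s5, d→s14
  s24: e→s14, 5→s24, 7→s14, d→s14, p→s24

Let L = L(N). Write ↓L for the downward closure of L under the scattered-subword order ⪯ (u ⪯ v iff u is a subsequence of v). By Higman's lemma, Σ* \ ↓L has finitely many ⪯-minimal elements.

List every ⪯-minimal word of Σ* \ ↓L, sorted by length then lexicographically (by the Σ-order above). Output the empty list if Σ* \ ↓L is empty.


Antichain: [57, d7, edd, dpe, deep, peeep].

|Q|=25, |F|=22, |δ|=121 (3 ε).
min D↑ (23 st, q0=0, F={7}): 0:p→1,7→0,5→2,e→3,d→4 1:p→1,7→1,5→5,e→6,d→4 2:p→5,7→7,5→2,e→8,d→4 3:p→9,7→3,5→8,e→3,d→10 4:p→11,7→7,5→4,e→12,d→4 5:p→5,7→7,5→5,e→13,d→4 6:p→6,7→6,5→13,e→14,d→10 7:p→7,7→7,5→7,e→7,d→7 8:p→15,7→7,5→8,e→8,d→10 9:p→9,7→9,5→15,e→6,d→10 10:p→16,7→7,5→10,e→17,d→7 11:p→11,7→7,5→11,e→7,d→11 12:p→18,7→7,5→12,e→19,d→17 13:p→13,7→7,5→13,e→20,d→10 14:p→14,7→14,5→20,e→21,d→17 15:p→15,7→7,5→15,e→13,d→10 16:p→16,7→7,5→16,e→7,d→7 17:p→16,7→7,5→17,e→22,d→7 18:p→18,7→7,5→18,e→7,d→16 19:p→7,7→7,5→19,e→19,d→22 20:p→20,7→7,5→20,e→19,d→17 21:p→7,7→21,5→19,e→21,d→22 22:p→7,7→7,5→22,e→22,d→7 [Hopcroft].
'57': |S_i|=[24, 17, 1] end={s14} rej; 2/2 del acc.
'd7': run [24, 11, 1] end={s14} rej; 2/2 single-dels accept.
'edd': |S_i|=[24, 18, 6, 2] end={s14,s21} ∉↓L; 3/3 deletions ∈↓L.
'dpe': |S_i|=[24, 11, 4, 1] end={s14} — reject; 3/3 del acc.
'deep': run [24, 11, 7, 3, 1] end={s14} rej; 4/4 deletions ∈↓L.
'peeep': N↓-sim [24, 20, 14, 8, 4, 1] end={s14} — reject; 5/5 del acc.
6 minimals (antichain).


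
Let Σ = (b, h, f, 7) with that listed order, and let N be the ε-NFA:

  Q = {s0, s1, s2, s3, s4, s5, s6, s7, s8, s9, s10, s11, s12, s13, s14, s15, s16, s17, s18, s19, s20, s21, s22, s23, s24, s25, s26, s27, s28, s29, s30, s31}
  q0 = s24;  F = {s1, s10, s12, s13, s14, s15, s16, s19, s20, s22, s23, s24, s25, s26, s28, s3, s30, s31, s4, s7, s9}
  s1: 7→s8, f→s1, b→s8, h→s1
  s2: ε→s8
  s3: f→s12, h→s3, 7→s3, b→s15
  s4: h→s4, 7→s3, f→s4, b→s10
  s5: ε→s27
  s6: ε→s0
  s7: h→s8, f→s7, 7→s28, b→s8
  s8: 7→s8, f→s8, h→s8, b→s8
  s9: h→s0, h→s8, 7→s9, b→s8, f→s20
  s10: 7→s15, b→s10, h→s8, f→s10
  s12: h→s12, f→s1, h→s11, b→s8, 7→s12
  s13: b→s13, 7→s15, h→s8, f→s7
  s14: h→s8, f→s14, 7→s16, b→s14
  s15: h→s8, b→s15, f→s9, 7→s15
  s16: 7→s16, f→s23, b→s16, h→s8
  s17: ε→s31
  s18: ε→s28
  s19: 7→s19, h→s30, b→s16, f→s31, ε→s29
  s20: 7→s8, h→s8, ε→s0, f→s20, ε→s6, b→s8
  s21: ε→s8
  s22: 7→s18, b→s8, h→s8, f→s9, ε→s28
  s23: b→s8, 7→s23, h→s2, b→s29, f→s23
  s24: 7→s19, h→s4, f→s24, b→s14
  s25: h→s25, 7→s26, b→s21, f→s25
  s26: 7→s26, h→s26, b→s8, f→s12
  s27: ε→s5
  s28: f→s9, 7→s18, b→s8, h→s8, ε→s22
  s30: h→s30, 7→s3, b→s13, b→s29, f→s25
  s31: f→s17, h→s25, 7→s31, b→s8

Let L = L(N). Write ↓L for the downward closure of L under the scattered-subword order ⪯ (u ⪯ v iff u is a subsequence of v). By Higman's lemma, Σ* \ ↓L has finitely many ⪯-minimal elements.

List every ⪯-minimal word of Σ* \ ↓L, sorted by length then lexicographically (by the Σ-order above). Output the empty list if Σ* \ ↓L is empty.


|Q|=32, |F|=21, |δ|=104 (12 ε).
min D↑ (21 st, q0=0, F={4}): 0:b→1,h→2,f→0,7→3 1:b→1,h→4,f→1,7→5 2:b→6,h→2,f→2,7→7 3:b→5,h→8,f→9,7→3 4:b→4,h→4,f→4,7→4 5:b→5,h→4,f→10,7→5 6:b→6,h→4,f→6,7→11 7:b→11,h→7,f→12,7→7 8:b→13,h→8,f→14,7→7 9:b→4,h→14,f→9,7→9 10:b→4,h→4,f→10,7→10 11:b→11,h→4,f→15,7→11 12:b→4,h→12,f→16,7→12 13:b→13,h→4,f→17,7→11 14:b→4,h→14,f→14,7→18 15:b→4,h→4,f→19,7→15 16:b→4,h→16,f→16,7→4 17:b→4,h→4,f→17,7→20 18:b→4,h→18,f→12,7→18 19:b→4,h→4,f→19,7→4 20:b→4,h→4,f→15,7→20.
'bh': N↓-sim [30, 18, 3] end={s0,s2,s8} rej; 2/2 del acc.
'7fb': run [30, 26, 20, 3] end={s21,s29,s8} ∉↓L; 3/3 single-dels accept.
'h7ff7': N↓-sim [30, 23, 14, 8, 5, 1] end={s8} — reject; 5/5 del acc.
3 words, ⪯-incomp.

Antichain: [bh, 7fb, h7ff7].


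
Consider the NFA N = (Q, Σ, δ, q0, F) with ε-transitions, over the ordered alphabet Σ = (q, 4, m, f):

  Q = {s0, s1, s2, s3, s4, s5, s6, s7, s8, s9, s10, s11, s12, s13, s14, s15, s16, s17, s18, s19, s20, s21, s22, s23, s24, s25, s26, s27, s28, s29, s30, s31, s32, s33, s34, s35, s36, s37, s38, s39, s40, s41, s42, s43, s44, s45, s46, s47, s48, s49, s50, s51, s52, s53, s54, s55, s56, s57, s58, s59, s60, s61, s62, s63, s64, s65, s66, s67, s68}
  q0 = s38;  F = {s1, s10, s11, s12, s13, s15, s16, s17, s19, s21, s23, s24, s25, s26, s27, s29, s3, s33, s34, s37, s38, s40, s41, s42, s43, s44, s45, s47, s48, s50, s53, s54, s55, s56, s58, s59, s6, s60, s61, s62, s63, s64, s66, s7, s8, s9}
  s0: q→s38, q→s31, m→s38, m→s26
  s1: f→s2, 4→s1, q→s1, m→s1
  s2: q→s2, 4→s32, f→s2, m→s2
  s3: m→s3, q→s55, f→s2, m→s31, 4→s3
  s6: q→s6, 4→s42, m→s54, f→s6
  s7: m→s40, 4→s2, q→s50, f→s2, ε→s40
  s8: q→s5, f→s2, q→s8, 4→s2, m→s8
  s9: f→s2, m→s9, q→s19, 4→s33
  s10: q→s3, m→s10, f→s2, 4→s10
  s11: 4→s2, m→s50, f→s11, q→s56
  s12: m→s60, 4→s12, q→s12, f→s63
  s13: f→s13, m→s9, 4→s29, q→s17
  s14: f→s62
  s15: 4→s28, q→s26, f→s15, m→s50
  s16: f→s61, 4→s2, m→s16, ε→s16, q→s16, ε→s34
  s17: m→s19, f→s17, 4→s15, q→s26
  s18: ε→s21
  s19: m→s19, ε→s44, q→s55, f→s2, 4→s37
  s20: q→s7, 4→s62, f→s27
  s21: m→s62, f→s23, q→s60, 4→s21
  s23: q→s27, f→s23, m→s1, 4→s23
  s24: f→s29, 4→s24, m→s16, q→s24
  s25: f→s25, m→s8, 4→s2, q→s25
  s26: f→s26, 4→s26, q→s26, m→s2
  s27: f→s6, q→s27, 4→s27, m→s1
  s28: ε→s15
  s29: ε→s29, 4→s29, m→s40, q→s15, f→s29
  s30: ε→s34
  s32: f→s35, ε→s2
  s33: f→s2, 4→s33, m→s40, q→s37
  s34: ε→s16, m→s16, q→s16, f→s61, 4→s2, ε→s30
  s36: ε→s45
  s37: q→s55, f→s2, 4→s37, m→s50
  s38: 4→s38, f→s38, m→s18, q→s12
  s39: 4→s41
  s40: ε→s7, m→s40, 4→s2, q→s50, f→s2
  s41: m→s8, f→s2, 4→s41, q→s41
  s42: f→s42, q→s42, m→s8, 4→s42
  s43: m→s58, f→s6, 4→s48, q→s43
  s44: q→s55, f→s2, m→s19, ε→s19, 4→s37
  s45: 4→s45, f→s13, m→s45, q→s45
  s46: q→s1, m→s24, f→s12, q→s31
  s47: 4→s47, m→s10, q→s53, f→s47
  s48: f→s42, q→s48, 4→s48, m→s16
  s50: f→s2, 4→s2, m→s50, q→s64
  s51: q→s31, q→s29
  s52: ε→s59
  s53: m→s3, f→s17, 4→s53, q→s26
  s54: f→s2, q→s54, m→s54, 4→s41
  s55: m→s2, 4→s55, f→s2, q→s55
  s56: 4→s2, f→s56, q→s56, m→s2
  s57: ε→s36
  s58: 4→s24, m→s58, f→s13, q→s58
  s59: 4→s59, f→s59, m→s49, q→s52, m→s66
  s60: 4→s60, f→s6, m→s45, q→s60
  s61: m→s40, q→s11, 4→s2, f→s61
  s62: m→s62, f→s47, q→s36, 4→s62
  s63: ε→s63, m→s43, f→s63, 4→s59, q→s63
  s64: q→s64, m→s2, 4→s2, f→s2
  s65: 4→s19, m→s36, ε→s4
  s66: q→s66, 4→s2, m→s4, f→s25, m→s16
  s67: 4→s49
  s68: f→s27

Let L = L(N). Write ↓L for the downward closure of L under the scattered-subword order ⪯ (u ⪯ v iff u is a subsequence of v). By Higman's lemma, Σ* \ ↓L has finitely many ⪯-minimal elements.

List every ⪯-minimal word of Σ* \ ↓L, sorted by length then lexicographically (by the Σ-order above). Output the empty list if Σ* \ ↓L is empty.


|Q|=69, |F|=46, |δ|=230 (18 ε).
min D↑ (44 st, q0=0, F={22}): 0:q→1,4→0,m→2,f→0 1:q→1,4→1,m→3,f→4 2:q→3,4→2,m→5,f→6 3:q→3,4→3,m→7,f→8 4:q→4,4→9,m→10,f→4 5:q→7,4→5,m→5,f→11 6:q→12,4→6,m→13,f→6 7:q→7,4→7,m→7,f→14 8:q→8,4→15,m→16,f→8 9:q→9,4→9,m→17,f→9 10:q→10,4→18,m→19,f→8 11:q→20,4→11,m→21,f→11 12:q→12,4→12,m→13,f→8 13:q→13,4→13,m→13,f→22 14:q→23,4→24,m→25,f→14 15:q→15,4→15,m→26,f→15 16:q→16,4→27,m→16,f→22 17:q→17,4→22,m→28,f→29 18:q→18,4→18,m→28,f→15 19:q→19,4→30,m→19,f→14 20:q→31,4→20,m→32,f→23 21:q→32,4→21,m→21,f→22 22:q→22,4→22,m→22,f→22 23:q→31,4→33,m→34,f→23 24:q→33,4→24,m→35,f→24 25:q→34,4→36,m→25,f→22 26:q→26,4→22,m→26,f→22 27:q→27,4→27,m→26,f→22 28:q→28,4→22,m→28,f→37 29:q→29,4→22,m→26,f→29 30:q→30,4→30,m→28,f→24 31:q→31,4→31,m→22,f→31 32:q→38,4→32,m→32,f→22 33:q→31,4→33,m→39,f→33 34:q→38,4→40,m→34,f→22 35:q→39,4→22,m→35,f→22 36:q→40,4→36,m→35,f→22 37:q→41,4→22,m→35,f→37 38:q→38,4→38,m→22,f→22 39:q→42,4→22,m→39,f→22 40:q→38,4→40,m→39,f→22 41:q→43,4→22,m→39,f→41 42:q→42,4→22,m→22,f→22 43:q→43,4→22,m→22,f→43 (ε-aug+det+¬).
'mfmf': N↓-sim [58, 53, 37, 21, 3] end={s2,s32,s35} — reject; 4/4 del acc.
'qf4m4': N↓-sim [58, 51, 42, 32, 19, 3] end={s2,s32,s35} rej; 5/5 deletions ∈↓L.
'mmfqqm': N↓-sim [58, 53, 41, 27, 18, 7, 3] end={s2,s32,s35} ∉↓L; 6/6 del acc.
3 obstructions.

A = [mfmf, qf4m4, mmfqqm].


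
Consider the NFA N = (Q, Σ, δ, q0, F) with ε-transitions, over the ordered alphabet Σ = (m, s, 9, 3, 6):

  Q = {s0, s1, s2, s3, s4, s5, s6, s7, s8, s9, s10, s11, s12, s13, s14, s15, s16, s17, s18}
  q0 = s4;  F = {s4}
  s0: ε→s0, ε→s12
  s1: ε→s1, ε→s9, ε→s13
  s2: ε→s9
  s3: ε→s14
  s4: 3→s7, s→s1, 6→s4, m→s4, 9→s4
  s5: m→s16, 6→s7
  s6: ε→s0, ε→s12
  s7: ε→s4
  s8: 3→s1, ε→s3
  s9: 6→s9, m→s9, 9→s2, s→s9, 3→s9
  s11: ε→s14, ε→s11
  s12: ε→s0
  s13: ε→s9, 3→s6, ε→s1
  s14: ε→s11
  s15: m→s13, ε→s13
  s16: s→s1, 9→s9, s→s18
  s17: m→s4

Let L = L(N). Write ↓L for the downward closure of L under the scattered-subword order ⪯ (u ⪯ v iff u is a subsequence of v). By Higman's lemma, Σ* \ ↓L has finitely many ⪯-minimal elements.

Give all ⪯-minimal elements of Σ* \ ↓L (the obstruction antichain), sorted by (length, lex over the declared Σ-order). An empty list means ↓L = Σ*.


min(Σ*\↓L) = [s].

|Q|=19, |F|=1, |δ|=37 (18 ε).
min D↑ (2 st, q0=0, F={1}): 0:m→0,s→1,9→0,3→0,6→0 1:m→1,s→1,9→1,3→1,6→1 (ε-aug+det+¬).
's': run [9, 7] end={s0,s1,s12,s13,s2,s6,s9} rej; 1/1 del acc.
1 obstructions.


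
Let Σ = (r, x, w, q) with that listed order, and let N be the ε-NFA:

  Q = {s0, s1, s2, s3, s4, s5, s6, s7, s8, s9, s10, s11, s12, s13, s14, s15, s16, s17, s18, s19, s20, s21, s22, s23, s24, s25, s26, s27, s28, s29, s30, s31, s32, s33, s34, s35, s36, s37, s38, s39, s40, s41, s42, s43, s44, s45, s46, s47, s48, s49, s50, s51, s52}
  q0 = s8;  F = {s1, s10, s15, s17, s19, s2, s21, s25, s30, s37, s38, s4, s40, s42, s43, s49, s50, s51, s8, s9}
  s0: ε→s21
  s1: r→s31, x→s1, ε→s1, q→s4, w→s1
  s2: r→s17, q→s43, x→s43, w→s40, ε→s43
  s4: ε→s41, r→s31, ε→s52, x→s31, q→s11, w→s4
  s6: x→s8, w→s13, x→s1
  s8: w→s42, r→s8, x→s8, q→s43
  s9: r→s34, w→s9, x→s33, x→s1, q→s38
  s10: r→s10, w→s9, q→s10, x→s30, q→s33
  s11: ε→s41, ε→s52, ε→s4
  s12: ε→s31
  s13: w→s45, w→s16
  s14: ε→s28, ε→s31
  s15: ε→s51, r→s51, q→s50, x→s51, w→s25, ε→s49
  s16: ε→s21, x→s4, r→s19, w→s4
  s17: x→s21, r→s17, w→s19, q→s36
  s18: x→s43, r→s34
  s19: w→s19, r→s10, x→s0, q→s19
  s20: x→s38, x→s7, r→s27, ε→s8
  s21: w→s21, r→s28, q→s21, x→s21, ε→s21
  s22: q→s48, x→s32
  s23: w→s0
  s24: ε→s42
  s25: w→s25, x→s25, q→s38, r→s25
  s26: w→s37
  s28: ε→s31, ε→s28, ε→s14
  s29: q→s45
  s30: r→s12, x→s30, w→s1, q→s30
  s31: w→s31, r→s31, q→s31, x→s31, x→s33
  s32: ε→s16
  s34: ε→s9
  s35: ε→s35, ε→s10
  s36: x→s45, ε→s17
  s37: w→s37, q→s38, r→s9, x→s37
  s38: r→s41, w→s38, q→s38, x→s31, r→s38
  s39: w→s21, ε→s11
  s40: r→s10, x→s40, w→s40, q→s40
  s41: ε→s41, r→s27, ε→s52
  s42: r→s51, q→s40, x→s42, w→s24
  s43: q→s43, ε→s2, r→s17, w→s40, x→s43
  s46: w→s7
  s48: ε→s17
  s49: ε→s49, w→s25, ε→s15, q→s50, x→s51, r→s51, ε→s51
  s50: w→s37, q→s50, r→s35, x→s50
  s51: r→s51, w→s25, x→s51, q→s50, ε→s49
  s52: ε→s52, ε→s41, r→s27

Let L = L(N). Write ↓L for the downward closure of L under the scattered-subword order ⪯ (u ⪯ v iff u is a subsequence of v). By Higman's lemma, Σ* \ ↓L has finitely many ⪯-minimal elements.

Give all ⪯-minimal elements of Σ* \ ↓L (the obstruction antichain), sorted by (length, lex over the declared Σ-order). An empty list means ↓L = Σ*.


Antichain: [qrxr, wrwqx].

|Q|=53, |F|=20, |δ|=147 (36 ε).
min D↑ (18 st, q0=0, F={15}): 0:r→0,x→0,w→1,q→2 1:r→3,x→1,w→1,q→4 2:r→5,x→2,w→4,q→2 3:r→3,x→3,w→6,q→7 4:r→8,x→4,w→4,q→4 5:r→5,x→9,w→10,q→5 6:r→6,x→6,w→6,q→11 7:r→8,x→7,w→12,q→7 8:r→8,x→13,w→14,q→8 9:r→15,x→9,w→9,q→9 10:r→8,x→9,w→10,q→10 11:r→11,x→15,w→11,q→11 12:r→14,x→12,w→12,q→11 13:r→15,x→13,w→16,q→13 14:r→14,x→16,w→14,q→11 15:r→15,x→15,w→15,q→15 16:r→15,x→16,w→16,q→17 17:r→15,x→15,w→17,q→17.
'qrxr': N↓-sim [35, 28, 23, 15, 6] end={s12,s14,s27,s28,s31,s33} — reject; 4/4 del acc.
'wrwqx': run [35, 29, 23, 13, 8, 2] end={s31,s33} rej; 5/5 del acc.
2 minimals (antichain).


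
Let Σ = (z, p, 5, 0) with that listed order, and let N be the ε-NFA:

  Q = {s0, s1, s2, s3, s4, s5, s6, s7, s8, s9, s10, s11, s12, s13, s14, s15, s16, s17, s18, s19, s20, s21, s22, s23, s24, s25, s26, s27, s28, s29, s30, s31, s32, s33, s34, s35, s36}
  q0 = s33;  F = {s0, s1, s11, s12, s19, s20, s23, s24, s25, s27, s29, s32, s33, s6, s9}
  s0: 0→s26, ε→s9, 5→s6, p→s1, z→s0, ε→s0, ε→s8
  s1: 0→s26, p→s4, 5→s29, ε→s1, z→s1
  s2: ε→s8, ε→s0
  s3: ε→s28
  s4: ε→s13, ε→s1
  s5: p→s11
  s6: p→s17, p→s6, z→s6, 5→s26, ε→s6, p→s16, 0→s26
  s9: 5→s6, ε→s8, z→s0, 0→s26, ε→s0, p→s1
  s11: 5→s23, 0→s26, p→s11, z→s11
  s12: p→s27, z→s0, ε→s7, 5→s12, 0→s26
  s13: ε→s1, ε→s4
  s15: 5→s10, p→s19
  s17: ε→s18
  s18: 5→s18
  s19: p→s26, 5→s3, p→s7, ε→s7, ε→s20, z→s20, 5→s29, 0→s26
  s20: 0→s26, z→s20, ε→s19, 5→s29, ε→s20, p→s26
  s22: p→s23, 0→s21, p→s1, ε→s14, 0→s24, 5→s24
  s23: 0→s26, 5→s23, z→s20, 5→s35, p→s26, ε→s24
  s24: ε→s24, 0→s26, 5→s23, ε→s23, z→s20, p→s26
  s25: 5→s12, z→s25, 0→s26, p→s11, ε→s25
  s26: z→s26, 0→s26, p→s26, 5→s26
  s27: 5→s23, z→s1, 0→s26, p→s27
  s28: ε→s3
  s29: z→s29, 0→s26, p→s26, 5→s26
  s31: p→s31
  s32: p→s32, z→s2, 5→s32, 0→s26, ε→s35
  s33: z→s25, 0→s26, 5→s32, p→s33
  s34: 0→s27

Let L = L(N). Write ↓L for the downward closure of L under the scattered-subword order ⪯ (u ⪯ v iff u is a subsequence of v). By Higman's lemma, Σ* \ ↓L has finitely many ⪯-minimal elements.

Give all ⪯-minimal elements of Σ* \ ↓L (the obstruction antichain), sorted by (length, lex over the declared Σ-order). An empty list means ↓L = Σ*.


|Q|=37, |F|=15, |δ|=107 (27 ε).
min D↑ (13 st, q0=0, F={3}): 0:z→1,p→0,5→2,0→3 1:z→1,p→4,5→5,0→3 2:z→6,p→2,5→2,0→3 3:z→3,p→3,5→3,0→3 4:z→4,p→4,5→7,0→3 5:z→6,p→8,5→5,0→3 6:z→6,p→9,5→10,0→3 7:z→11,p→3,5→7,0→3 8:z→9,p→8,5→7,0→3 9:z→9,p→9,5→12,0→3 10:z→10,p→10,5→3,0→3 11:z→11,p→3,5→12,0→3 12:z→12,p→3,5→3,0→3 (ε-aug+det+¬).
'0': |S_i|=[27, 1] end={s26} rej; 1/1 deletions ∈↓L.
'zp5p': N↓-sim [27, 25, 19, 11, 2] end={s26,s7} ∉↓L; 4/4 del acc.
'5z55': N↓-sim [27, 24, 18, 8, 2] end={s18,s26} — reject; 4/4 del acc.
3 words, ⪯-incomp.

A = [0, zp5p, 5z55].


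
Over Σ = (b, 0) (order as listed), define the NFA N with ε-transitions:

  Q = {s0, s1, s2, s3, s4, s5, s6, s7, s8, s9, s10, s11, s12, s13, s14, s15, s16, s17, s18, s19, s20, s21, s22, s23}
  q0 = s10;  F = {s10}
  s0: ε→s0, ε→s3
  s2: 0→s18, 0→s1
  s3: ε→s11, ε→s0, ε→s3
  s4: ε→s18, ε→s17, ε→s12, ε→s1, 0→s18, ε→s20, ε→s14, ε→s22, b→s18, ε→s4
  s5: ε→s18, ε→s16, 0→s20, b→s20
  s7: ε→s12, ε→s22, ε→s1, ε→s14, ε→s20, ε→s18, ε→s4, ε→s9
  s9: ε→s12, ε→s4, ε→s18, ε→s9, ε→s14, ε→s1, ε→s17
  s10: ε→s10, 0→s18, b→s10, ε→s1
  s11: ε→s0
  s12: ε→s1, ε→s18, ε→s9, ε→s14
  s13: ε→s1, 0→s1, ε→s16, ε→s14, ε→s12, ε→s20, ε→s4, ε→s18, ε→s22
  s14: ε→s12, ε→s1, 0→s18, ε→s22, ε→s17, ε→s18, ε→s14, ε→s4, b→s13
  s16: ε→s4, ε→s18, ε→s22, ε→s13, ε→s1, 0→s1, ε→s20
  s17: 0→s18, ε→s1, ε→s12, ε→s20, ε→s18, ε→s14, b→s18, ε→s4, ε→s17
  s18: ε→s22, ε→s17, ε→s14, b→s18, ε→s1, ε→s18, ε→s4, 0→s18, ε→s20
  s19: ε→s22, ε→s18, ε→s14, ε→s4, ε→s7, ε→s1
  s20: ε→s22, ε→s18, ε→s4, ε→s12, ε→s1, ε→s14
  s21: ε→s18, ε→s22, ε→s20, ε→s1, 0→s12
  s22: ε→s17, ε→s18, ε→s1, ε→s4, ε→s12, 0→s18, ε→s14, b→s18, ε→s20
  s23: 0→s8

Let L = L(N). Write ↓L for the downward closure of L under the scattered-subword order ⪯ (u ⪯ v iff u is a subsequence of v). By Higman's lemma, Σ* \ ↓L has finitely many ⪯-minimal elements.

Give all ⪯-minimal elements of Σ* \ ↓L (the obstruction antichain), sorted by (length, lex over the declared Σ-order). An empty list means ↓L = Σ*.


A = [0].

|Q|=24, |F|=1, |δ|=115 (95 ε).
min D↑ (2 st, q0=0, F={1}): 0:b→0,0→1 1:b→1,0→1 (ε-aug+det+¬).
'0': N↓-sim [12, 11] end={s1,s12,s13,s14,s16,s17,s18,s20,s22,s4,s9} ∉↓L; 1/1 deletions ∈↓L.
1 obstructions.


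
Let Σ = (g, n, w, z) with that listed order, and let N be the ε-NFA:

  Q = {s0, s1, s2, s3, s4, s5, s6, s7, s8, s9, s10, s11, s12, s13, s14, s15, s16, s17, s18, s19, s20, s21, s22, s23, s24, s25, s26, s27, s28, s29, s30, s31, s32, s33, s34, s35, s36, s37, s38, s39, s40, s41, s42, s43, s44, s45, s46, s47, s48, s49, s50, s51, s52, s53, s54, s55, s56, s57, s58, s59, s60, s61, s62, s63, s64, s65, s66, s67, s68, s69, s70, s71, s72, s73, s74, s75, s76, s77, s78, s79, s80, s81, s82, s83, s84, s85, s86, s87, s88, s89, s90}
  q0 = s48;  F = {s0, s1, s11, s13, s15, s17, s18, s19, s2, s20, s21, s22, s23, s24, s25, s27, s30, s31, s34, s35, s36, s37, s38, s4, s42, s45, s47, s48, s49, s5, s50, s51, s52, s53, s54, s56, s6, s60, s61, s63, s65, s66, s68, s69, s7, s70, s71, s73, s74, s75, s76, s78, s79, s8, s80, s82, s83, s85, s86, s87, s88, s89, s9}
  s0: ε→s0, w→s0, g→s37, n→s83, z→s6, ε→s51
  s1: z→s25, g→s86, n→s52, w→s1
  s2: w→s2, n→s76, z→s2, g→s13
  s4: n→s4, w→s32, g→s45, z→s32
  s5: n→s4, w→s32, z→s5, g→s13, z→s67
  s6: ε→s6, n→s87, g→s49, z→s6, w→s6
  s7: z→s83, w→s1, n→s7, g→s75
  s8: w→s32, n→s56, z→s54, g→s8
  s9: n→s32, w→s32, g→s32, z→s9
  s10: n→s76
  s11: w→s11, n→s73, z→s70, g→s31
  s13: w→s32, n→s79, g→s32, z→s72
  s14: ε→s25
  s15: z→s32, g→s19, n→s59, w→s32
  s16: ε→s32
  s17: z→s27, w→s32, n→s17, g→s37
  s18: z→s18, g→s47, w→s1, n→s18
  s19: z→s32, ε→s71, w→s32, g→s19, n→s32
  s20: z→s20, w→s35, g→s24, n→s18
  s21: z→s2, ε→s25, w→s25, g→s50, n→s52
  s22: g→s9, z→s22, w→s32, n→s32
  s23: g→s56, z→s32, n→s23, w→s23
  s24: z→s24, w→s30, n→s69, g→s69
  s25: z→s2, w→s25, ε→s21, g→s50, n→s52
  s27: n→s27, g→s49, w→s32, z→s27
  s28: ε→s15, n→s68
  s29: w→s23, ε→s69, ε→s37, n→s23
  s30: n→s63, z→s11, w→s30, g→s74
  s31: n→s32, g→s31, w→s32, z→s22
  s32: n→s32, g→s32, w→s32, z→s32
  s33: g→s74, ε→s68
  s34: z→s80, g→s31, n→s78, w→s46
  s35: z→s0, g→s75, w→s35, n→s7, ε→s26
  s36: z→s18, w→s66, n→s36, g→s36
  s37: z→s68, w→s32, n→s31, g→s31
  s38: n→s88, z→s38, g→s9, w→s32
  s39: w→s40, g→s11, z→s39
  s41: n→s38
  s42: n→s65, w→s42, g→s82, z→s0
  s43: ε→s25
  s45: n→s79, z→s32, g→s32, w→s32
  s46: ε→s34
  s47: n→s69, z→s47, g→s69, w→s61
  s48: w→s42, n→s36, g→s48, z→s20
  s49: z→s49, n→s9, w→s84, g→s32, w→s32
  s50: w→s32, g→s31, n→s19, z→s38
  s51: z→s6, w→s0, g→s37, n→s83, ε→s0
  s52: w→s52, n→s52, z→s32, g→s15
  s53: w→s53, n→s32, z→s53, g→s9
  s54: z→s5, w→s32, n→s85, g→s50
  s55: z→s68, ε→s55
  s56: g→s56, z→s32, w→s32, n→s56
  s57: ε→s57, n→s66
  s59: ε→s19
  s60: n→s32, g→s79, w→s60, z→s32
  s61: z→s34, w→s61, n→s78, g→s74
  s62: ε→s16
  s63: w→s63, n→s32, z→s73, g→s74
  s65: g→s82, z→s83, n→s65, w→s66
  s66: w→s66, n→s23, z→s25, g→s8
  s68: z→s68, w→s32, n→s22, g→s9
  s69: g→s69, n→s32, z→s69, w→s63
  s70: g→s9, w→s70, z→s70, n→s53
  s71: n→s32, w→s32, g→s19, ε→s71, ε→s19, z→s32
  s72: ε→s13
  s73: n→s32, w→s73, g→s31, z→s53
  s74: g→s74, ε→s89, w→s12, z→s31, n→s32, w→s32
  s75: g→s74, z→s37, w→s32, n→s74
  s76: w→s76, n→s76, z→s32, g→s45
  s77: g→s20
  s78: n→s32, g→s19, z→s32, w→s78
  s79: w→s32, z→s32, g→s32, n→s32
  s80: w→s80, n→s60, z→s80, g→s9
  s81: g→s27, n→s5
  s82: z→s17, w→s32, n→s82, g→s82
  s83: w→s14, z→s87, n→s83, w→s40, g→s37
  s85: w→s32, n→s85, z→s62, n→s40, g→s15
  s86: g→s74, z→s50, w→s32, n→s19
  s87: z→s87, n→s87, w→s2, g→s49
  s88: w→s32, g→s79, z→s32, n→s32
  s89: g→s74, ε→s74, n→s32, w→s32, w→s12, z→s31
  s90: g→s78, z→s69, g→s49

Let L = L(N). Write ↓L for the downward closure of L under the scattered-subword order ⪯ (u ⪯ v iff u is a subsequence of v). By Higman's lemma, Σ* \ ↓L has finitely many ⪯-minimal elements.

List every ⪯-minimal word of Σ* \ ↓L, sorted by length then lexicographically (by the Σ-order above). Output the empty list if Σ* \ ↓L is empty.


A = [wgw, nwnz, zggn, zgnn, wzzgg].

|Q|=91, |F|=63, |δ|=304 (25 ε).
min D↑ (60 st, q0=0, F={16}): 0:g→0,n→1,w→2,z→3 1:g→1,n→1,w→4,z→5 2:g→6,n→7,w→2,z→8 3:g→9,n→5,w→10,z→3 4:g→11,n→12,w→4,z→13 5:g→14,n→5,w→15,z→5 6:g→6,n→6,w→16,z→17 7:g→6,n→7,w→4,z→18 8:g→19,n→18,w→8,z→20 9:g→21,n→21,w→22,z→9 10:g→23,n→24,w→10,z→8 11:g→11,n→25,w→16,z→26 12:g→25,n→12,w→12,z→16 13:g→27,n→28,w→13,z→29 14:g→21,n→21,w→30,z→14 15:g→31,n→28,w→15,z→13 16:g→16,n→16,w→16,z→16 17:g→19,n→17,w→16,z→32 18:g→19,n→18,w→13,z→33 19:g→34,n→34,w→16,z→35 20:g→36,n→33,w→20,z→20 21:g→21,n→16,w→37,z→21 22:g→38,n→37,w→22,z→39 23:g→38,n→38,w→16,z→19 24:g→23,n→24,w→15,z→18 25:g→25,n→25,w→16,z→16 26:g→27,n→40,w→16,z→41 27:g→34,n→42,w→16,z→43 28:g→44,n→28,w→28,z→16 29:g→45,n→46,w→29,z→29 30:g→38,n→47,w→30,z→48 31:g→38,n→42,w→16,z→27 32:g→36,n→32,w→16,z→32 33:g→36,n→33,w→29,z→33 34:g→34,n→16,w→16,z→49 35:g→50,n→49,w→16,z→35 36:g→16,n→50,w→16,z→36 37:g→38,n→16,w→37,z→51 38:g→38,n→16,w→16,z→34 39:g→34,n→51,w→39,z→52 40:g→44,n→40,w→16,z→16 41:g→45,n→53,w→16,z→41 42:g→42,n→16,w→16,z→16 43:g→50,n→54,w→16,z→43 44:g→42,n→42,w→16,z→16 45:g→16,n→55,w→16,z→45 46:g→56,n→46,w→46,z→16 47:g→42,n→16,w→47,z→16 48:g→34,n→47,w→48,z→57 49:g→50,n→16,w→16,z→49 50:g→16,n→16,w→16,z→50 51:g→34,n→16,w→51,z→58 52:g→50,n→58,w→52,z→52 53:g→56,n→53,w→16,z→16 54:g→55,n→16,w→16,z→16 55:g→16,n→16,w→16,z→16 56:g→16,n→55,w→16,z→16 57:g→50,n→59,w→57,z→57 58:g→50,n→16,w→58,z→58 59:g→55,n→16,w→59,z→16 (ε-aug+det+¬).
'wgw': |S_i|=[75, 68, 37, 3] end={s12,s32,s84} rej; 3/3 single-dels accept.
'nwnz': |S_i|=[75, 63, 48, 19, 3] end={s16,s32,s62} ∉↓L; 4/4 single-dels accept.
'zggn': |S_i|=[75, 66, 39, 14, 1] end={s32} — reject; 4/4 deletions ∈↓L.
'zgnn': |S_i|=[75, 66, 39, 18, 1] end={s32} — reject; 4/4 deletions ∈↓L.
'wzzgg': N↓-sim [75, 68, 49, 26, 8, 1] end={s32} ∉↓L; 5/5 deletions ∈↓L.
5 words, ⪯-incomp.


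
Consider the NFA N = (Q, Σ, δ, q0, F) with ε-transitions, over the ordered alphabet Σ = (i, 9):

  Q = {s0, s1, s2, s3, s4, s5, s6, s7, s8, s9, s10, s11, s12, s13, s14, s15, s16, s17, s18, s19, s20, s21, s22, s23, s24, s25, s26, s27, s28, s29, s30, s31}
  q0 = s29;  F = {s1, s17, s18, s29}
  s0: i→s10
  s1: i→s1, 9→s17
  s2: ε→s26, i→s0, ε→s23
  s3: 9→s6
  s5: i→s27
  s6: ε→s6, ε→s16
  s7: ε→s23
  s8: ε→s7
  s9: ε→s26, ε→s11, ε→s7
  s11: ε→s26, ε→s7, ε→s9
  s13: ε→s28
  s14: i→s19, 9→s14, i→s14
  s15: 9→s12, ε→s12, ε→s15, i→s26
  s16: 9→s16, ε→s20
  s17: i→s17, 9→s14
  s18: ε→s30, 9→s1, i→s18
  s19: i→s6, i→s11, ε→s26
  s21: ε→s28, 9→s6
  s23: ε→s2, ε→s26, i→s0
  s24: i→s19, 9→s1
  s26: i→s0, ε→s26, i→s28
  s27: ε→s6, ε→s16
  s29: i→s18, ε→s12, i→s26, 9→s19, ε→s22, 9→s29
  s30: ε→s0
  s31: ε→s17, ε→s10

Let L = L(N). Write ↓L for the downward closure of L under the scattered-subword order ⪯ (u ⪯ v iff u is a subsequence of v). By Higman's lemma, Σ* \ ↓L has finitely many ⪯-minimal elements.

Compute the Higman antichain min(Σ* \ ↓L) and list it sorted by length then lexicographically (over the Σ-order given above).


A = [i999].

|Q|=32, |F|=4, |δ|=57 (29 ε).
min D↑ (5 st, q0=0, F={4}): 0:i→1,9→0 1:i→1,9→2 2:i→2,9→3 3:i→3,9→4 4:i→4,9→4 [Hopcroft].
'i999': run [21, 18, 16, 15, 14] end={s0,s10,s11,s14,s16,s19,s2,s20,s23,s26,s28,s6,…} — reject; 4/4 deletions ∈↓L.
1 words, ⪯-incomp.


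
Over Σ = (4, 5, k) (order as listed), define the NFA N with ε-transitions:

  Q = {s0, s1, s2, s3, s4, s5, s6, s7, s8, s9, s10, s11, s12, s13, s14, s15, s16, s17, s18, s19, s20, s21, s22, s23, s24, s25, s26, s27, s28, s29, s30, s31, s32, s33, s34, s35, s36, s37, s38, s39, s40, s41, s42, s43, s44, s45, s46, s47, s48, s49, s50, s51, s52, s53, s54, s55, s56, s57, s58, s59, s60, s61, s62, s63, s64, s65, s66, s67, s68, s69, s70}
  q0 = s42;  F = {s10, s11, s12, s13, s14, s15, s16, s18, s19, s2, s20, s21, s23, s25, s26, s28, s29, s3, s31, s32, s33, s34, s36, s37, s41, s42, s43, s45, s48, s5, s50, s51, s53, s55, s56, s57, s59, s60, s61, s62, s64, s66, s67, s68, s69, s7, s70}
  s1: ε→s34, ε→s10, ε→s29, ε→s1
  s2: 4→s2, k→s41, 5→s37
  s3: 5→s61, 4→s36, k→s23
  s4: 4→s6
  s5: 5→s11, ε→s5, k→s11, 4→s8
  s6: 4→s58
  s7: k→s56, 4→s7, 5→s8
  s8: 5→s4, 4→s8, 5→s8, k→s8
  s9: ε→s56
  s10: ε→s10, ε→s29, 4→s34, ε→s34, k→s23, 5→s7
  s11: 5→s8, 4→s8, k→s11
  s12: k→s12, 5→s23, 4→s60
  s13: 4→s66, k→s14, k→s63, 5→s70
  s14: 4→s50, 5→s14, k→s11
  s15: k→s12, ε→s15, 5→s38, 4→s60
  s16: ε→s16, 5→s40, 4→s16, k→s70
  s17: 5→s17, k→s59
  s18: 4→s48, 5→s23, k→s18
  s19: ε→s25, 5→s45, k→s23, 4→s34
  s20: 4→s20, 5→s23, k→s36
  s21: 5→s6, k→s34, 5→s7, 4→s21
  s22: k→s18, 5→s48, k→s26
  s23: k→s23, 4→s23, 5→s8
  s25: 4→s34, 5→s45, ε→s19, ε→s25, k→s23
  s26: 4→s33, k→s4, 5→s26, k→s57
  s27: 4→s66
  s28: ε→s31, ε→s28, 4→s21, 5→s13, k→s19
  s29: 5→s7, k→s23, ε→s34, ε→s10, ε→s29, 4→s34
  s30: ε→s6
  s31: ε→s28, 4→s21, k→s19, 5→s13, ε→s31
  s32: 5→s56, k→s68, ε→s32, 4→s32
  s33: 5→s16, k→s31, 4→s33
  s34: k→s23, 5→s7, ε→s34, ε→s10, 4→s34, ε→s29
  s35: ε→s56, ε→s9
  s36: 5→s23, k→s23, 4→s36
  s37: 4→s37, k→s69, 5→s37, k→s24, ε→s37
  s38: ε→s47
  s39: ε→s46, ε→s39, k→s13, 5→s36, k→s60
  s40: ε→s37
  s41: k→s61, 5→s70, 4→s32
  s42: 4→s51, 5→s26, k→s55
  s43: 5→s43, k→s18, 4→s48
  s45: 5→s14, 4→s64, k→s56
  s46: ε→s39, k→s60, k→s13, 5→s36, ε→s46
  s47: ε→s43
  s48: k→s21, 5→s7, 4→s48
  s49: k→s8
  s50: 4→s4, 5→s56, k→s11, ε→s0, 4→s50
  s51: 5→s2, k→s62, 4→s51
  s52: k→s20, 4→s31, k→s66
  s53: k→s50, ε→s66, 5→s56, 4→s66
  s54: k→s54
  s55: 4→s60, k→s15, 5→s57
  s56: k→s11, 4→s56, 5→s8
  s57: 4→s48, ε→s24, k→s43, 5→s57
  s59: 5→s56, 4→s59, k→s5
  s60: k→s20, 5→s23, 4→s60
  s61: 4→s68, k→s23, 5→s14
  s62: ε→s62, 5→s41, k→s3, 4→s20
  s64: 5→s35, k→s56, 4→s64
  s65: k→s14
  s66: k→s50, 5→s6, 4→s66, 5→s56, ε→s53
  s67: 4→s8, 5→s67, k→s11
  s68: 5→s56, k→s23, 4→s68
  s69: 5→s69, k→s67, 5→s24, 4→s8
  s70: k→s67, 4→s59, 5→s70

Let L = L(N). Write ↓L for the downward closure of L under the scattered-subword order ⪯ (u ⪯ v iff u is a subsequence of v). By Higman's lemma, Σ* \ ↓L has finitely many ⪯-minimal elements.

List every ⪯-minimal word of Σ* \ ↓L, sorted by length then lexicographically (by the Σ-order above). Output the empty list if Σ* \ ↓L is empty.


min(Σ*\↓L) = [k455, 455k4, 4kkk5, kkk55, 545kk4].

|Q|=71, |F|=47, |δ|=213 (41 ε).
min D↑ (43 st, q0=0, F={30}): 0:4→1,5→2,k→3 1:4→1,5→4,k→5 2:4→6,5→2,k→7 3:4→8,5→7,k→9 4:4→4,5→10,k→11 5:4→12,5→11,k→13 6:4→6,5→14,k→15 7:4→16,5→7,k→17 8:4→8,5→18,k→12 9:4→8,5→17,k→19 10:4→10,5→10,k→20 11:4→21,5→22,k→23 12:4→12,5→18,k→24 13:4→24,5→23,k→18 14:4→14,5→10,k→22 15:4→25,5→26,k→27 16:4→16,5→28,k→25 17:4→16,5→17,k→29 18:4→18,5→30,k→18 19:4→8,5→18,k→19 20:4→30,5→20,k→31 21:4→21,5→32,k→33 22:4→34,5→22,k→31 23:4→33,5→35,k→18 24:4→24,5→18,k→18 25:4→25,5→28,k→36 26:4→37,5→22,k→35 27:4→36,5→38,k→18 28:4→28,5→30,k→32 29:4→16,5→18,k→29 30:4→30,5→30,k→30 31:4→30,5→31,k→39 32:4→32,5→30,k→39 33:4→33,5→32,k→18 34:4→34,5→32,k→40 35:4→41,5→35,k→39 36:4→36,5→28,k→18 37:4→37,5→32,k→41 38:4→42,5→35,k→32 39:4→30,5→30,k→39 40:4→30,5→39,k→39 41:4→41,5→32,k→39 42:4→42,5→32,k→32 [Hopcroft].
'k455': |S_i|=[59, 51, 27, 10, 4] end={s4,s58,s6,s8} rej; 4/4 del acc.
'455k4': run [59, 49, 33, 19, 9, 4] end={s4,s58,s6,s8} rej; 5/5 single-dels accept.
'4kkk5': |S_i|=[59, 49, 41, 27, 7, 4] end={s4,s58,s6,s8} ∉↓L; 5/5 single-dels accept.
'kkk55': N↓-sim [59, 51, 37, 18, 8, 4] end={s4,s58,s6,s8} ∉↓L; 5/5 del acc.
'545kk4': run [59, 49, 43, 27, 16, 7, 4] end={s4,s58,s6,s8} — reject; 6/6 single-dels accept.
5 minimals (antichain).


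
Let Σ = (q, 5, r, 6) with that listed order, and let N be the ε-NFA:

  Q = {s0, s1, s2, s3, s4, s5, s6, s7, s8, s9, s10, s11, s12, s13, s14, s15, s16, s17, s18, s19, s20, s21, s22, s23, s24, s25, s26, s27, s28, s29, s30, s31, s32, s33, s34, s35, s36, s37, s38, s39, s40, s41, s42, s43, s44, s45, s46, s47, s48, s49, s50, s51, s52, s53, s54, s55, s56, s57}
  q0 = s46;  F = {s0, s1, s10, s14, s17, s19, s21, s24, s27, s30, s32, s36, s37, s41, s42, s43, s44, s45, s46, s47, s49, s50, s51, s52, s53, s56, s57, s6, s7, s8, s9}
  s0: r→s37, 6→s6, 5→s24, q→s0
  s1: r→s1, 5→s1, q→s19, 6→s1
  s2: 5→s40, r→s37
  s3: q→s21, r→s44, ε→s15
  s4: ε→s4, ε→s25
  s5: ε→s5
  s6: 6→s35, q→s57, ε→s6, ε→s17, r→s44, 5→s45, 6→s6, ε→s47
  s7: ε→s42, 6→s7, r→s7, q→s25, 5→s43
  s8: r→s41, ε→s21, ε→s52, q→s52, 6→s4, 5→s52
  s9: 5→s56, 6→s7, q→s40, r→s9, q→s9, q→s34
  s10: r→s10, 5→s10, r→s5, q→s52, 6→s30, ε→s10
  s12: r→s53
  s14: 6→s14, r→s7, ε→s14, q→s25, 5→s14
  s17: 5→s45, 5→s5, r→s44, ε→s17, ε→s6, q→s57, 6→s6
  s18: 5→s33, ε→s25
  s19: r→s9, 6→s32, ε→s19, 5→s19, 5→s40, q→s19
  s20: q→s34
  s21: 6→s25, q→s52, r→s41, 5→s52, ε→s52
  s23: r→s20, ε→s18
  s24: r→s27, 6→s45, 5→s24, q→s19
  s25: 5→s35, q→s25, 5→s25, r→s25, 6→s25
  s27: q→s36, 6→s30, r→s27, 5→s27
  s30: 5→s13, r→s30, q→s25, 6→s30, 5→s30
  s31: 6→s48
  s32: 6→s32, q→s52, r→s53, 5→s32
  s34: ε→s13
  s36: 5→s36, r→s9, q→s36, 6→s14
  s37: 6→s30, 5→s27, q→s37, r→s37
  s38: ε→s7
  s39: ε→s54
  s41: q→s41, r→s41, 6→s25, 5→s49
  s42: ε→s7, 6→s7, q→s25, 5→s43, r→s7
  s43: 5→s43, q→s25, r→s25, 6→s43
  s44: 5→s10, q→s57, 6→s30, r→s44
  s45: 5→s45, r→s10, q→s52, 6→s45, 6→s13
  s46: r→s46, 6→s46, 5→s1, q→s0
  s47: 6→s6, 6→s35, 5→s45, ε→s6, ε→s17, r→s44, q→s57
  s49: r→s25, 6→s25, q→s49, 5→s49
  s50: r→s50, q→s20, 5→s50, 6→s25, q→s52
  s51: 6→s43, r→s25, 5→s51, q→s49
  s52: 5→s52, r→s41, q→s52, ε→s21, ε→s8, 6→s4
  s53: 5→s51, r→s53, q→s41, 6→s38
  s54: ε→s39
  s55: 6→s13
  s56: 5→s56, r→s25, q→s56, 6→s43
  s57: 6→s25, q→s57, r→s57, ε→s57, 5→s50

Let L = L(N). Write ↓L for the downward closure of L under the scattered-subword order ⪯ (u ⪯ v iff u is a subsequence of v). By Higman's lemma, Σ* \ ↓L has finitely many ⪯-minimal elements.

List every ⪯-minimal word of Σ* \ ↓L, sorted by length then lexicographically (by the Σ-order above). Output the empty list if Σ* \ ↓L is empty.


min(Σ*\↓L) = [qr6q, q6q6, 5qr5r].

|Q|=58, |F|=31, |δ|=177 (28 ε).
min D↑ (27 st, q0=0, F={17}): 0:q→1,5→2,r→0,6→0 1:q→1,5→3,r→4,6→5 2:q→6,5→2,r→2,6→2 3:q→6,5→3,r→7,6→8 4:q→4,5→7,r→4,6→9 5:q→10,5→8,r→11,6→5 6:q→6,5→6,r→12,6→13 7:q→14,5→7,r→7,6→9 8:q→15,5→8,r→16,6→8 9:q→17,5→9,r→9,6→9 10:q→10,5→18,r→10,6→17 11:q→10,5→16,r→11,6→9 12:q→12,5→19,r→12,6→20 13:q→15,5→13,r→21,6→13 14:q→14,5→14,r→12,6→22 15:q→15,5→15,r→23,6→17 16:q→15,5→16,r→16,6→9 17:q→17,5→17,r→17,6→17 18:q→15,5→18,r→18,6→17 19:q→19,5→19,r→17,6→24 20:q→17,5→24,r→20,6→20 21:q→23,5→25,r→21,6→20 22:q→17,5→22,r→20,6→22 23:q→23,5→26,r→23,6→17 24:q→17,5→24,r→17,6→24 25:q→26,5→25,r→17,6→24 26:q→26,5→26,r→17,6→17.
'qr6q': |S_i|=[40, 38, 30, 10, 2] end={s25,s35} rej; 4/4 single-dels accept.
'q6q6': |S_i|=[40, 38, 29, 13, 3] end={s25,s35,s4} rej; 4/4 deletions ∈↓L.
'5qr5r': N↓-sim [40, 32, 24, 15, 6, 2] end={s25,s35} ∉↓L; 5/5 single-dels accept.
3 obstructions.
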